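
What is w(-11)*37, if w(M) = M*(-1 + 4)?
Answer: -1221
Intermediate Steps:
w(M) = 3*M (w(M) = M*3 = 3*M)
w(-11)*37 = (3*(-11))*37 = -33*37 = -1221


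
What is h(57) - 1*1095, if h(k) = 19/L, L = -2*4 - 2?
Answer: -10969/10 ≈ -1096.9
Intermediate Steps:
L = -10 (L = -8 - 2 = -10)
h(k) = -19/10 (h(k) = 19/(-10) = 19*(-⅒) = -19/10)
h(57) - 1*1095 = -19/10 - 1*1095 = -19/10 - 1095 = -10969/10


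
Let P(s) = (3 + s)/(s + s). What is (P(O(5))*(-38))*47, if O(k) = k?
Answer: -7144/5 ≈ -1428.8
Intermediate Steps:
P(s) = (3 + s)/(2*s) (P(s) = (3 + s)/((2*s)) = (3 + s)*(1/(2*s)) = (3 + s)/(2*s))
(P(O(5))*(-38))*47 = (((½)*(3 + 5)/5)*(-38))*47 = (((½)*(⅕)*8)*(-38))*47 = ((⅘)*(-38))*47 = -152/5*47 = -7144/5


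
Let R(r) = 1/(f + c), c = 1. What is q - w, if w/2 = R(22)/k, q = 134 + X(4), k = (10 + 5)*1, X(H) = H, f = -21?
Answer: 20701/150 ≈ 138.01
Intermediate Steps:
k = 15 (k = 15*1 = 15)
R(r) = -1/20 (R(r) = 1/(-21 + 1) = 1/(-20) = -1/20)
q = 138 (q = 134 + 4 = 138)
w = -1/150 (w = 2*(-1/20/15) = 2*(-1/20*1/15) = 2*(-1/300) = -1/150 ≈ -0.0066667)
q - w = 138 - 1*(-1/150) = 138 + 1/150 = 20701/150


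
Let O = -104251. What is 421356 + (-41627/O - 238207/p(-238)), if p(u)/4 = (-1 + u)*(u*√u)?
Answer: 43926825983/104251 + 238207*I*√238/54151664 ≈ 4.2136e+5 + 0.067863*I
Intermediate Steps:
p(u) = 4*u^(3/2)*(-1 + u) (p(u) = 4*((-1 + u)*(u*√u)) = 4*((-1 + u)*u^(3/2)) = 4*(u^(3/2)*(-1 + u)) = 4*u^(3/2)*(-1 + u))
421356 + (-41627/O - 238207/p(-238)) = 421356 + (-41627/(-104251) - 238207*I*√238/(226576*(-1 - 238))) = 421356 + (-41627*(-1/104251) - 238207*(-I*√238/54151664)) = 421356 + (41627/104251 - 238207*(-I*√238/54151664)) = 421356 + (41627/104251 - (-238207)*I*√238/54151664) = 421356 + (41627/104251 + 238207*I*√238/54151664) = 43926825983/104251 + 238207*I*√238/54151664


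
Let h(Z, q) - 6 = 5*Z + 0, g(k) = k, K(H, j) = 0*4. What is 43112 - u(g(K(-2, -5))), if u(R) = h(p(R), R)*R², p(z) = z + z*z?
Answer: 43112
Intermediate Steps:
p(z) = z + z²
K(H, j) = 0
h(Z, q) = 6 + 5*Z (h(Z, q) = 6 + (5*Z + 0) = 6 + 5*Z)
u(R) = R²*(6 + 5*R*(1 + R)) (u(R) = (6 + 5*(R*(1 + R)))*R² = (6 + 5*R*(1 + R))*R² = R²*(6 + 5*R*(1 + R)))
43112 - u(g(K(-2, -5))) = 43112 - 0²*(6 + 5*0*(1 + 0)) = 43112 - 0*(6 + 5*0*1) = 43112 - 0*(6 + 0) = 43112 - 0*6 = 43112 - 1*0 = 43112 + 0 = 43112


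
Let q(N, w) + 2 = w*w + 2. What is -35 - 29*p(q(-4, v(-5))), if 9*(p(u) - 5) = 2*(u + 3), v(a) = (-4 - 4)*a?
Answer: -94594/9 ≈ -10510.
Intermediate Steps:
v(a) = -8*a
q(N, w) = w² (q(N, w) = -2 + (w*w + 2) = -2 + (w² + 2) = -2 + (2 + w²) = w²)
p(u) = 17/3 + 2*u/9 (p(u) = 5 + (2*(u + 3))/9 = 5 + (2*(3 + u))/9 = 5 + (6 + 2*u)/9 = 5 + (⅔ + 2*u/9) = 17/3 + 2*u/9)
-35 - 29*p(q(-4, v(-5))) = -35 - 29*(17/3 + 2*(-8*(-5))²/9) = -35 - 29*(17/3 + (2/9)*40²) = -35 - 29*(17/3 + (2/9)*1600) = -35 - 29*(17/3 + 3200/9) = -35 - 29*3251/9 = -35 - 94279/9 = -94594/9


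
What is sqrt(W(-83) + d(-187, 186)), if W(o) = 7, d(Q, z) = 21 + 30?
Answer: sqrt(58) ≈ 7.6158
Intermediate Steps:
d(Q, z) = 51
sqrt(W(-83) + d(-187, 186)) = sqrt(7 + 51) = sqrt(58)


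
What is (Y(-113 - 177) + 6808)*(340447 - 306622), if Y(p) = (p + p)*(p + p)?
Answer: 11609010600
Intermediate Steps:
Y(p) = 4*p**2 (Y(p) = (2*p)*(2*p) = 4*p**2)
(Y(-113 - 177) + 6808)*(340447 - 306622) = (4*(-113 - 177)**2 + 6808)*(340447 - 306622) = (4*(-290)**2 + 6808)*33825 = (4*84100 + 6808)*33825 = (336400 + 6808)*33825 = 343208*33825 = 11609010600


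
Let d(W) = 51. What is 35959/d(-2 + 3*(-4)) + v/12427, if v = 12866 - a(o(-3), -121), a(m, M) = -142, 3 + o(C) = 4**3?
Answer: 26325053/37281 ≈ 706.13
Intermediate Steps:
o(C) = 61 (o(C) = -3 + 4**3 = -3 + 64 = 61)
v = 13008 (v = 12866 - 1*(-142) = 12866 + 142 = 13008)
35959/d(-2 + 3*(-4)) + v/12427 = 35959/51 + 13008/12427 = 26325053/37281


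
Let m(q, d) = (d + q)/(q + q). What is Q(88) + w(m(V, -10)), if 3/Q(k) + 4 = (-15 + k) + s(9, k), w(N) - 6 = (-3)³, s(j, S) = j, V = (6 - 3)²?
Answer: -545/26 ≈ -20.962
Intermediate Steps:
V = 9 (V = 3² = 9)
m(q, d) = (d + q)/(2*q) (m(q, d) = (d + q)/((2*q)) = (d + q)*(1/(2*q)) = (d + q)/(2*q))
w(N) = -21 (w(N) = 6 + (-3)³ = 6 - 27 = -21)
Q(k) = 3/(-10 + k) (Q(k) = 3/(-4 + ((-15 + k) + 9)) = 3/(-4 + (-6 + k)) = 3/(-10 + k))
Q(88) + w(m(V, -10)) = 3/(-10 + 88) - 21 = 3/78 - 21 = 3*(1/78) - 21 = 1/26 - 21 = -545/26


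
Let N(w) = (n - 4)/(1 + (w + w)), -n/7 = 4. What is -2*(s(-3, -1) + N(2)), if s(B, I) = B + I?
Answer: 104/5 ≈ 20.800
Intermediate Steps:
n = -28 (n = -7*4 = -28)
N(w) = -32/(1 + 2*w) (N(w) = (-28 - 4)/(1 + (w + w)) = -32/(1 + 2*w))
-2*(s(-3, -1) + N(2)) = -2*((-3 - 1) - 32/(1 + 2*2)) = -2*(-4 - 32/(1 + 4)) = -2*(-4 - 32/5) = -2*(-52/5) = 104/5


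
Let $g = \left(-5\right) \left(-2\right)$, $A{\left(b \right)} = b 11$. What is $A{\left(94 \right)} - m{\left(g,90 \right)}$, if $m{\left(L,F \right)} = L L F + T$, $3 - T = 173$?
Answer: $-7796$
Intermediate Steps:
$A{\left(b \right)} = 11 b$
$T = -170$ ($T = 3 - 173 = -170$)
$g = 10$
$m{\left(L,F \right)} = -170 + F L^{2}$ ($m{\left(L,F \right)} = L L F - 170 = L^{2} F - 170 = F L^{2} - 170 = -170 + F L^{2}$)
$A{\left(94 \right)} - m{\left(g,90 \right)} = 11 \cdot 94 - \left(-170 + 90 \cdot 10^{2}\right) = 1034 - \left(-170 + 90 \cdot 100\right) = 1034 - \left(-170 + 9000\right) = 1034 - 8830 = -7796$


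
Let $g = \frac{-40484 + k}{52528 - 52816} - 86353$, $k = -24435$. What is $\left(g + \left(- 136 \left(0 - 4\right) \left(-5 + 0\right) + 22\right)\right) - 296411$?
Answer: $- \frac{110948137}{288} \approx -3.8524 \cdot 10^{5}$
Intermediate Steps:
$g = - \frac{24804745}{288}$ ($g = \frac{-40484 - 24435}{52528 - 52816} - 86353 = - \frac{64919}{-288} - 86353 = \left(-64919\right) \left(- \frac{1}{288}\right) - 86353 = \frac{64919}{288} - 86353 = - \frac{24804745}{288} \approx -86128.0$)
$\left(g + \left(- 136 \left(0 - 4\right) \left(-5 + 0\right) + 22\right)\right) - 296411 = \left(- \frac{24804745}{288} + \left(- 136 \left(0 - 4\right) \left(-5 + 0\right) + 22\right)\right) - 296411 = \left(- \frac{24804745}{288} + \left(- 136 \left(0 - 4\right) \left(-5\right) + 22\right)\right) - 296411 = \left(- \frac{24804745}{288} + \left(- 136 \left(\left(-4\right) \left(-5\right)\right) + 22\right)\right) - 296411 = \left(- \frac{24804745}{288} + \left(\left(-136\right) 20 + 22\right)\right) - 296411 = \left(- \frac{24804745}{288} + \left(-2720 + 22\right)\right) - 296411 = \left(- \frac{24804745}{288} - 2698\right) - 296411 = - \frac{25581769}{288} - 296411 = - \frac{110948137}{288}$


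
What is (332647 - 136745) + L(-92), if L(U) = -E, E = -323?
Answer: 196225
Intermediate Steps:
L(U) = 323 (L(U) = -1*(-323) = 323)
(332647 - 136745) + L(-92) = (332647 - 136745) + 323 = 195902 + 323 = 196225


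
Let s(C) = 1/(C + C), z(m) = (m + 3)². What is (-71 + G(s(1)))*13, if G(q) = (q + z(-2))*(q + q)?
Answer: -1807/2 ≈ -903.50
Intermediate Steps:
z(m) = (3 + m)²
s(C) = 1/(2*C)
G(q) = 2*q*(1 + q) (G(q) = (q + (3 - 2)²)*(q + q) = (q + 1²)*(2*q) = (q + 1)*(2*q) = (1 + q)*(2*q) = 2*q*(1 + q))
(-71 + G(s(1)))*13 = (-71 + 2*((½)/1)*(1 + (½)/1))*13 = (-71 + 2*((½)*1)*(1 + (½)*1))*13 = (-71 + 2*(½)*(1 + ½))*13 = (-71 + 2*(½)*(3/2))*13 = (-71 + 3/2)*13 = -139/2*13 = -1807/2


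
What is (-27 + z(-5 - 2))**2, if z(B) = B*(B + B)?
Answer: 5041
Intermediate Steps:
z(B) = 2*B**2 (z(B) = B*(2*B) = 2*B**2)
(-27 + z(-5 - 2))**2 = (-27 + 2*(-5 - 2)**2)**2 = (-27 + 2*(-7)**2)**2 = (-27 + 2*49)**2 = (-27 + 98)**2 = 71**2 = 5041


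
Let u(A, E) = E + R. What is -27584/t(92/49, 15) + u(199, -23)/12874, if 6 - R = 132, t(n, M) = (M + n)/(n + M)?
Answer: -355116565/12874 ≈ -27584.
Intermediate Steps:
t(n, M) = 1 (t(n, M) = (M + n)/(M + n) = 1)
R = -126 (R = 6 - 1*132 = 6 - 132 = -126)
u(A, E) = -126 + E (u(A, E) = E - 126 = -126 + E)
-27584/t(92/49, 15) + u(199, -23)/12874 = -27584/1 + (-126 - 23)/12874 = -27584*1 - 149*1/12874 = -27584 - 149/12874 = -355116565/12874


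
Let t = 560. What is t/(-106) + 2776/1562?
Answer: -145116/41393 ≈ -3.5058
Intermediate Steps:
t/(-106) + 2776/1562 = 560/(-106) + 2776/1562 = 560*(-1/106) + 2776*(1/1562) = -280/53 + 1388/781 = -145116/41393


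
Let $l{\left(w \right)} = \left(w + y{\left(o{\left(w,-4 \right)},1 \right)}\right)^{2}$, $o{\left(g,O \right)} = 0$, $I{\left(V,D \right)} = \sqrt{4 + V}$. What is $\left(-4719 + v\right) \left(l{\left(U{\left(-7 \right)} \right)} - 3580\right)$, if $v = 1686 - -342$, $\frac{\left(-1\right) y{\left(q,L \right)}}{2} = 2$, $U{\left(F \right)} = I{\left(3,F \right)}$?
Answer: $9571887 + 21528 \sqrt{7} \approx 9.6288 \cdot 10^{6}$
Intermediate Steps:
$U{\left(F \right)} = \sqrt{7}$ ($U{\left(F \right)} = \sqrt{4 + 3} = \sqrt{7}$)
$y{\left(q,L \right)} = -4$ ($y{\left(q,L \right)} = \left(-2\right) 2 = -4$)
$l{\left(w \right)} = \left(-4 + w\right)^{2}$ ($l{\left(w \right)} = \left(w - 4\right)^{2} = \left(-4 + w\right)^{2}$)
$v = 2028$ ($v = 1686 + 342 = 2028$)
$\left(-4719 + v\right) \left(l{\left(U{\left(-7 \right)} \right)} - 3580\right) = \left(-4719 + 2028\right) \left(\left(-4 + \sqrt{7}\right)^{2} - 3580\right) = - 2691 \left(-3580 + \left(-4 + \sqrt{7}\right)^{2}\right) = 9633780 - 2691 \left(-4 + \sqrt{7}\right)^{2}$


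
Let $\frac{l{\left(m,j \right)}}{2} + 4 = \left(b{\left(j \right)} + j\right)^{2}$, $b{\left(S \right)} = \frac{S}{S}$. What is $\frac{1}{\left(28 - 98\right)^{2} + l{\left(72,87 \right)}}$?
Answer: $\frac{1}{20380} \approx 4.9068 \cdot 10^{-5}$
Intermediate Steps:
$b{\left(S \right)} = 1$
$l{\left(m,j \right)} = -8 + 2 \left(1 + j\right)^{2}$
$\frac{1}{\left(28 - 98\right)^{2} + l{\left(72,87 \right)}} = \frac{1}{\left(28 - 98\right)^{2} - \left(8 - 2 \left(1 + 87\right)^{2}\right)} = \frac{1}{\left(-70\right)^{2} - \left(8 - 2 \cdot 88^{2}\right)} = \frac{1}{4900 + \left(-8 + 2 \cdot 7744\right)} = \frac{1}{4900 + \left(-8 + 15488\right)} = \frac{1}{4900 + 15480} = \frac{1}{20380}$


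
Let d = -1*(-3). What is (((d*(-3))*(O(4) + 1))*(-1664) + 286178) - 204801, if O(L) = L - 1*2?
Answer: 126305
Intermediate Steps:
d = 3
O(L) = -2 + L (O(L) = L - 2 = -2 + L)
(((d*(-3))*(O(4) + 1))*(-1664) + 286178) - 204801 = (((3*(-3))*((-2 + 4) + 1))*(-1664) + 286178) - 204801 = (-9*(2 + 1)*(-1664) + 286178) - 204801 = (-9*3*(-1664) + 286178) - 204801 = (-27*(-1664) + 286178) - 204801 = (44928 + 286178) - 204801 = 331106 - 204801 = 126305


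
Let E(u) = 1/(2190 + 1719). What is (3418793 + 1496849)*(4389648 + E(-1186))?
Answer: 84348159936244186/3909 ≈ 2.1578e+13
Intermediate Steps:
E(u) = 1/3909
(3418793 + 1496849)*(4389648 + E(-1186)) = (3418793 + 1496849)*(4389648 + 1/3909) = 4915642*(17159134033/3909) = 84348159936244186/3909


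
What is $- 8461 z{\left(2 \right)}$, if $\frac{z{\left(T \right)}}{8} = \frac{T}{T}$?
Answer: $-67688$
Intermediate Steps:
$z{\left(T \right)} = 8$ ($z{\left(T \right)} = 8 \frac{T}{T} = 8 \cdot 1 = 8$)
$- 8461 z{\left(2 \right)} = \left(-8461\right) 8 = -67688$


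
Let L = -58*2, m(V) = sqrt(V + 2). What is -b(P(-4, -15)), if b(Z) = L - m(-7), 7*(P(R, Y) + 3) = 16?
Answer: 116 + I*sqrt(5) ≈ 116.0 + 2.2361*I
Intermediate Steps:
m(V) = sqrt(2 + V)
L = -116
P(R, Y) = -5/7 (P(R, Y) = -3 + (1/7)*16 = -3 + 16/7 = -5/7)
b(Z) = -116 - I*sqrt(5) (b(Z) = -116 - sqrt(2 - 7) = -116 - sqrt(-5) = -116 - I*sqrt(5))
-b(P(-4, -15)) = -(-116 - I*sqrt(5)) = 116 + I*sqrt(5)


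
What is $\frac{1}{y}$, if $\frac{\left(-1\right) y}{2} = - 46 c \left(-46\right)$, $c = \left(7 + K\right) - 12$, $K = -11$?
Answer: $\frac{1}{67712} \approx 1.4768 \cdot 10^{-5}$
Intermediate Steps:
$c = -16$ ($c = \left(7 - 11\right) - 12 = -4 - 12 = -16$)
$y = 67712$ ($y = - 2 \left(-46\right) \left(-16\right) \left(-46\right) = - 2 \cdot 736 \left(-46\right) = \left(-2\right) \left(-33856\right) = 67712$)
$\frac{1}{y} = \frac{1}{67712}$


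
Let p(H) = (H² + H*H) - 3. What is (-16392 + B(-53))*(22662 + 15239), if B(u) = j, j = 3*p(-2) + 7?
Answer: -620439370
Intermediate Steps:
p(H) = -3 + 2*H² (p(H) = (H² + H²) - 3 = 2*H² - 3 = -3 + 2*H²)
j = 22 (j = 3*(-3 + 2*(-2)²) + 7 = 3*(-3 + 2*4) + 7 = 3*(-3 + 8) + 7 = 3*5 + 7 = 15 + 7 = 22)
B(u) = 22
(-16392 + B(-53))*(22662 + 15239) = (-16392 + 22)*(22662 + 15239) = -16370*37901 = -620439370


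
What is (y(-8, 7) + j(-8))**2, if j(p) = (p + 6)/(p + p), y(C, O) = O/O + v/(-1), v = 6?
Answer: 1521/64 ≈ 23.766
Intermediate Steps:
y(C, O) = -5 (y(C, O) = O/O + 6/(-1) = 1 + 6*(-1) = 1 - 6 = -5)
j(p) = (6 + p)/(2*p) (j(p) = (6 + p)/((2*p)) = (6 + p)*(1/(2*p)) = (6 + p)/(2*p))
(y(-8, 7) + j(-8))**2 = (-5 + (1/2)*(6 - 8)/(-8))**2 = (-5 + (1/2)*(-1/8)*(-2))**2 = (-5 + 1/8)**2 = (-39/8)**2 = 1521/64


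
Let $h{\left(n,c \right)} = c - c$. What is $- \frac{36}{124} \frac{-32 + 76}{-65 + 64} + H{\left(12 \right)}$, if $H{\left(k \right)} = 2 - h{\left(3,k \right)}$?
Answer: $\frac{458}{31} \approx 14.774$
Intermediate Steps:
$h{\left(n,c \right)} = 0$
$H{\left(k \right)} = 2$ ($H{\left(k \right)} = 2 - 0 = 2 + 0 = 2$)
$- \frac{36}{124} \frac{-32 + 76}{-65 + 64} + H{\left(12 \right)} = - \frac{36}{124} \frac{-32 + 76}{-65 + 64} + 2 = \left(-36\right) \frac{1}{124} \frac{44}{-1} + 2 = - \frac{9 \cdot 44 \left(-1\right)}{31} + 2 = \left(- \frac{9}{31}\right) \left(-44\right) + 2 = \frac{396}{31} + 2 = \frac{458}{31}$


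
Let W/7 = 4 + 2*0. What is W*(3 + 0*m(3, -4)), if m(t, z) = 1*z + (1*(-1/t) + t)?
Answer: 84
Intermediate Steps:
m(t, z) = t + z - 1/t (m(t, z) = z + (-1/t + t) = z + (t - 1/t) = t + z - 1/t)
W = 28 (W = 7*(4 + 2*0) = 7*(4 + 0) = 7*4 = 28)
W*(3 + 0*m(3, -4)) = 28*(3 + 0*(3 - 4 - 1/3)) = 28*(3 + 0*(3 - 4 - 1*⅓)) = 28*(3 + 0*(3 - 4 - ⅓)) = 28*(3 + 0*(-4/3)) = 28*(3 + 0) = 28*3 = 84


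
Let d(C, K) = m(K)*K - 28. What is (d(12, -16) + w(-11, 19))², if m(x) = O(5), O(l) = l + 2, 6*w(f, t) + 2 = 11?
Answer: 76729/4 ≈ 19182.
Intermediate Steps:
w(f, t) = 3/2 (w(f, t) = -⅓ + (⅙)*11 = -⅓ + 11/6 = 3/2)
O(l) = 2 + l
m(x) = 7 (m(x) = 2 + 5 = 7)
d(C, K) = -28 + 7*K (d(C, K) = 7*K - 28 = -28 + 7*K)
(d(12, -16) + w(-11, 19))² = ((-28 + 7*(-16)) + 3/2)² = ((-28 - 112) + 3/2)² = (-140 + 3/2)² = (-277/2)² = 76729/4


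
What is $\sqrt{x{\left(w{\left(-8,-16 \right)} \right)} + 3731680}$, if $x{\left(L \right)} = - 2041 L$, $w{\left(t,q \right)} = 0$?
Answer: $4 \sqrt{233230} \approx 1931.8$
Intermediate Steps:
$\sqrt{x{\left(w{\left(-8,-16 \right)} \right)} + 3731680} = \sqrt{\left(-2041\right) 0 + 3731680} = \sqrt{0 + 3731680} = \sqrt{3731680} = 4 \sqrt{233230}$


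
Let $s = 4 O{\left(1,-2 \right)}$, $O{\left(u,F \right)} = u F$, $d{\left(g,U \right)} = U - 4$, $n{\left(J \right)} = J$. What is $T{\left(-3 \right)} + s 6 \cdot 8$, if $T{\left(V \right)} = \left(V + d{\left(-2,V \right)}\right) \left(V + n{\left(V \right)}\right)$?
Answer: $-324$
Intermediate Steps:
$d{\left(g,U \right)} = -4 + U$ ($d{\left(g,U \right)} = U - 4 = -4 + U$)
$T{\left(V \right)} = 2 V \left(-4 + 2 V\right)$ ($T{\left(V \right)} = \left(V + \left(-4 + V\right)\right) \left(V + V\right) = \left(-4 + 2 V\right) 2 V = 2 V \left(-4 + 2 V\right)$)
$O{\left(u,F \right)} = F u$
$s = -8$ ($s = 4 \left(\left(-2\right) 1\right) = 4 \left(-2\right) = -8$)
$T{\left(-3 \right)} + s 6 \cdot 8 = 4 \left(-3\right) \left(-2 - 3\right) - 8 \cdot 6 \cdot 8 = 4 \left(-3\right) \left(-5\right) - 384 = 60 - 384 = -324$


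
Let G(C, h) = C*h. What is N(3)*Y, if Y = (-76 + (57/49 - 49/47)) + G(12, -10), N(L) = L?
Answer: -1353330/2303 ≈ -587.64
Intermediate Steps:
Y = -451110/2303 (Y = (-76 + (57/49 - 49/47)) + 12*(-10) = (-76 + (57*(1/49) - 49*1/47)) - 120 = (-76 + (57/49 - 49/47)) - 120 = (-76 + 278/2303) - 120 = -174750/2303 - 120 = -451110/2303 ≈ -195.88)
N(3)*Y = 3*(-451110/2303) = -1353330/2303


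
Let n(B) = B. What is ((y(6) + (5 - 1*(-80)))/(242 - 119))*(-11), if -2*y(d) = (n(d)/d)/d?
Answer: -11209/1476 ≈ -7.5942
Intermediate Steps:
y(d) = -1/(2*d) (y(d) = -d/d/(2*d) = -1/(2*d))
((y(6) + (5 - 1*(-80)))/(242 - 119))*(-11) = ((-½/6 + (5 - 1*(-80)))/(242 - 119))*(-11) = ((-½*⅙ + (5 + 80))/123)*(-11) = ((-1/12 + 85)*(1/123))*(-11) = ((1019/12)*(1/123))*(-11) = (1019/1476)*(-11) = -11209/1476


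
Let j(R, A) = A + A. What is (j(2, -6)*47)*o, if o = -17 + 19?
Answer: -1128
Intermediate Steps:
j(R, A) = 2*A
o = 2
(j(2, -6)*47)*o = ((2*(-6))*47)*2 = -12*47*2 = -564*2 = -1128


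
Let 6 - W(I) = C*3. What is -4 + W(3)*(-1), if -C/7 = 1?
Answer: -31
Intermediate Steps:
C = -7 (C = -7*1 = -7)
W(I) = 27 (W(I) = 6 - (-7)*3 = 6 - 1*(-21) = 6 + 21 = 27)
-4 + W(3)*(-1) = -4 + 27*(-1) = -4 - 27 = -31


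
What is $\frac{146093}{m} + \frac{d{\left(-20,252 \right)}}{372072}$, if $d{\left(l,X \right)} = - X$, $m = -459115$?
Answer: $- \frac{4539400973}{14235319690} \approx -0.31888$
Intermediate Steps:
$\frac{146093}{m} + \frac{d{\left(-20,252 \right)}}{372072} = \frac{146093}{-459115} + \frac{\left(-1\right) 252}{372072} = 146093 \left(- \frac{1}{459115}\right) - \frac{21}{31006} = - \frac{146093}{459115} - \frac{21}{31006} = - \frac{4539400973}{14235319690}$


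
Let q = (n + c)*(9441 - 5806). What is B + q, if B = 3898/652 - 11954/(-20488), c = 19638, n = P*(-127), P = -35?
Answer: 146174698798289/1669772 ≈ 8.7542e+7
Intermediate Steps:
n = 4445 (n = -35*(-127) = 4445)
q = 87541705 (q = (4445 + 19638)*(9441 - 5806) = 24083*3635 = 87541705)
B = 10957029/1669772 (B = 3898*(1/652) - 11954*(-1/20488) = 1949/326 + 5977/10244 = 10957029/1669772 ≈ 6.5620)
B + q = 10957029/1669772 + 87541705 = 146174698798289/1669772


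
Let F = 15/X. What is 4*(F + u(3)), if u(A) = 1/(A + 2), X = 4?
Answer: 79/5 ≈ 15.800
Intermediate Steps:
F = 15/4 ≈ 3.7500
u(A) = 1/(2 + A)
4*(F + u(3)) = 4*(15/4 + 1/(2 + 3)) = 4*(15/4 + 1/5) = 4*(79/20) = 79/5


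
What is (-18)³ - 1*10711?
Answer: -16543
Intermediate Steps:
(-18)³ - 1*10711 = -5832 - 10711 = -16543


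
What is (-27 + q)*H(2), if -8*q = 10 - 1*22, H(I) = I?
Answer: -51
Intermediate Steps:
q = 3/2 (q = -(10 - 1*22)/8 = -(10 - 22)/8 = -1/8*(-12) = 3/2 ≈ 1.5000)
(-27 + q)*H(2) = (-27 + 3/2)*2 = -51/2*2 = -51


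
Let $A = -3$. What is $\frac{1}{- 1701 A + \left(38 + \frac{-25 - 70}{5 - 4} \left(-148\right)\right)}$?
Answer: $\frac{1}{19201} \approx 5.2081 \cdot 10^{-5}$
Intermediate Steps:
$\frac{1}{- 1701 A + \left(38 + \frac{-25 - 70}{5 - 4} \left(-148\right)\right)} = \frac{1}{\left(-1701\right) \left(-3\right) + \left(38 + \frac{-25 - 70}{5 - 4} \left(-148\right)\right)} = \frac{1}{5103 + \left(38 + - \frac{95}{1} \left(-148\right)\right)} = \frac{1}{5103 + \left(38 + \left(-95\right) 1 \left(-148\right)\right)} = \frac{1}{5103 + \left(38 - -14060\right)} = \frac{1}{5103 + \left(38 + 14060\right)} = \frac{1}{5103 + 14098} = \frac{1}{19201}$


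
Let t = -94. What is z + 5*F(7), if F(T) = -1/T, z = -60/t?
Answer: -25/329 ≈ -0.075988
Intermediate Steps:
z = 30/47 (z = -60/(-94) = -60*(-1/94) = 30/47 ≈ 0.63830)
z + 5*F(7) = 30/47 + 5*(-1/7) = 30/47 + 5*(-1*⅐) = 30/47 + 5*(-⅐) = 30/47 - 5/7 = -25/329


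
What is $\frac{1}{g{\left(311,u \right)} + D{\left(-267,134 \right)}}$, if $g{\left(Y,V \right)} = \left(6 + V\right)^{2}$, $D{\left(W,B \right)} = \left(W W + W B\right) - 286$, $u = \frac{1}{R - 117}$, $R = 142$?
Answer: $\frac{625}{22038426} \approx 2.836 \cdot 10^{-5}$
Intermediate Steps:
$u = \frac{1}{25}$ ($u = \frac{1}{142 - 117} = \frac{1}{25} \approx 0.04$)
$D{\left(W,B \right)} = -286 + W^{2} + B W$ ($D{\left(W,B \right)} = \left(W^{2} + B W\right) - 286 = -286 + W^{2} + B W$)
$\frac{1}{g{\left(311,u \right)} + D{\left(-267,134 \right)}} = \frac{1}{\left(6 + \frac{1}{25}\right)^{2} + \left(-286 + \left(-267\right)^{2} + 134 \left(-267\right)\right)} = \frac{1}{\left(\frac{151}{25}\right)^{2} - -35225} = \frac{1}{\frac{22801}{625} + 35225} = \frac{1}{\frac{22038426}{625}} = \frac{625}{22038426}$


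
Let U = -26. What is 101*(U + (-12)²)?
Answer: 11918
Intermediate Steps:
101*(U + (-12)²) = 101*(-26 + (-12)²) = 101*(-26 + 144) = 101*118 = 11918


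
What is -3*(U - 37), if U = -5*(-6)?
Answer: 21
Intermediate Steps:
U = 30
-3*(U - 37) = -3*(30 - 37) = -3*(-7) = 21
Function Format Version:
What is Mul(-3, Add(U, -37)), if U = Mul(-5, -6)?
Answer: 21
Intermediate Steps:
U = 30
Mul(-3, Add(U, -37)) = Mul(-3, Add(30, -37)) = Mul(-3, -7) = 21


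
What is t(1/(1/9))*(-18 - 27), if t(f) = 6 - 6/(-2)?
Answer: -405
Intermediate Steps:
t(f) = 9 (t(f) = 6 - 6*(-1)/2 = 6 - 1*(-3) = 6 + 3 = 9)
t(1/(1/9))*(-18 - 27) = 9*(-18 - 27) = 9*(-45) = -405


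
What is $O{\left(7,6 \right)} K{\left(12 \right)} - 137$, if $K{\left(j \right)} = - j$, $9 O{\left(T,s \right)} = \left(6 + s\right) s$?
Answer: $-233$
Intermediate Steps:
$O{\left(T,s \right)} = \frac{s \left(6 + s\right)}{9}$ ($O{\left(T,s \right)} = \frac{\left(6 + s\right) s}{9} = \frac{s \left(6 + s\right)}{9}$)
$O{\left(7,6 \right)} K{\left(12 \right)} - 137 = \frac{1}{9} \cdot 6 \left(6 + 6\right) \left(\left(-1\right) 12\right) - 137 = \frac{1}{9} \cdot 6 \cdot 12 \left(-12\right) - 137 = 8 \left(-12\right) - 137 = -96 - 137 = -233$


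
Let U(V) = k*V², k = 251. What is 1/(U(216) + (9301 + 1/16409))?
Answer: 16409/192312774414 ≈ 8.5325e-8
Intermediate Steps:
U(V) = 251*V²
1/(U(216) + (9301 + 1/16409)) = 1/(251*216² + (9301 + 1/16409)) = 1/(251*46656 + (9301 + 1/16409)) = 1/(11710656 + 152620110/16409) = 1/(192312774414/16409) = 16409/192312774414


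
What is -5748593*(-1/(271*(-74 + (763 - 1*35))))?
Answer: 5748593/177234 ≈ 32.435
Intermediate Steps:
-5748593*(-1/(271*(-74 + (763 - 1*35)))) = -5748593*(-1/(271*(-74 + (763 - 35)))) = -5748593*(-1/(271*(-74 + 728))) = -5748593/(654*(-271)) = -5748593/(-177234) = -5748593*(-1/177234) = 5748593/177234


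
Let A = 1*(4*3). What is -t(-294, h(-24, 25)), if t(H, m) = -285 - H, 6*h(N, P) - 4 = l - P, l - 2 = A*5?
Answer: -9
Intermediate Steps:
A = 12 (A = 1*12 = 12)
l = 62 (l = 2 + 12*5 = 2 + 60 = 62)
h(N, P) = 11 - P/6 (h(N, P) = ⅔ + (62 - P)/6 = ⅔ + (31/3 - P/6) = 11 - P/6)
-t(-294, h(-24, 25)) = -(-285 - 1*(-294)) = -(-285 + 294) = -1*9 = -9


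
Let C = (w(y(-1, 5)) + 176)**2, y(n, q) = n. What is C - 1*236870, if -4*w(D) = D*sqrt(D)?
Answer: -3294305/16 + 88*I ≈ -2.0589e+5 + 88.0*I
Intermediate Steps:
w(D) = -D**(3/2)/4 (w(D) = -D*sqrt(D)/4 = -D**(3/2)/4)
C = (176 + I/4)**2 (C = (-(-1)*I/4 + 176)**2 = (I/4 + 176)**2 = (176 + I/4)**2 ≈ 30976.0 + 88.0*I)
C - 1*236870 = (704 + I)**2/16 - 1*236870 = (704 + I)**2/16 - 236870 = -236870 + (704 + I)**2/16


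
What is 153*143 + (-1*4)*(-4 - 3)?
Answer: 21907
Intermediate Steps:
153*143 + (-1*4)*(-4 - 3) = 21879 - 4*(-7) = 21879 + 28 = 21907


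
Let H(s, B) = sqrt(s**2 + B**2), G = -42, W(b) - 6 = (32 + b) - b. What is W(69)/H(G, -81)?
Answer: 38*sqrt(37)/555 ≈ 0.41648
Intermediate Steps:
W(b) = 38 (W(b) = 6 + ((32 + b) - b) = 6 + 32 = 38)
H(s, B) = sqrt(B**2 + s**2)
W(69)/H(G, -81) = 38/(sqrt((-81)**2 + (-42)**2)) = 38/(sqrt(6561 + 1764)) = 38/(sqrt(8325)) = 38/((15*sqrt(37))) = 38*(sqrt(37)/555) = 38*sqrt(37)/555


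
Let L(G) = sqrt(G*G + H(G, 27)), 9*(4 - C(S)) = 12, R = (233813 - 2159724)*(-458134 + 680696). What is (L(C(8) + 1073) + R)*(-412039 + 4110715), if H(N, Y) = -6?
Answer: -1585380522517727832 + 6164460*sqrt(416539) ≈ -1.5854e+18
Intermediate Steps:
R = -428634603982 (R = -1925911*222562 = -428634603982)
C(S) = 8/3 (C(S) = 4 - 1/9*12 = 4 - 4/3 = 8/3)
L(G) = sqrt(-6 + G**2) (L(G) = sqrt(G*G - 6) = sqrt(G**2 - 6) = sqrt(-6 + G**2))
(L(C(8) + 1073) + R)*(-412039 + 4110715) = (sqrt(-6 + (8/3 + 1073)**2) - 428634603982)*(-412039 + 4110715) = (sqrt(-6 + (3227/3)**2) - 428634603982)*3698676 = (sqrt(-6 + 10413529/9) - 428634603982)*3698676 = (sqrt(10413475/9) - 428634603982)*3698676 = (5*sqrt(416539)/3 - 428634603982)*3698676 = (-428634603982 + 5*sqrt(416539)/3)*3698676 = -1585380522517727832 + 6164460*sqrt(416539)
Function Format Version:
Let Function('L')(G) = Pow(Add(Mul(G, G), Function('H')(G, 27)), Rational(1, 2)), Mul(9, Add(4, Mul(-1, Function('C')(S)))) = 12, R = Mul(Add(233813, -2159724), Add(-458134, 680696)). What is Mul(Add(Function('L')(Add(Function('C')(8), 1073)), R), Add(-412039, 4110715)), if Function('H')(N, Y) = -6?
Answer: Add(-1585380522517727832, Mul(6164460, Pow(416539, Rational(1, 2)))) ≈ -1.5854e+18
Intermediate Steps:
R = -428634603982 (R = Mul(-1925911, 222562) = -428634603982)
Function('C')(S) = Rational(8, 3) (Function('C')(S) = Add(4, Mul(Rational(-1, 9), 12)) = Add(4, Rational(-4, 3)) = Rational(8, 3))
Function('L')(G) = Pow(Add(-6, Pow(G, 2)), Rational(1, 2)) (Function('L')(G) = Pow(Add(Mul(G, G), -6), Rational(1, 2)) = Pow(Add(Pow(G, 2), -6), Rational(1, 2)) = Pow(Add(-6, Pow(G, 2)), Rational(1, 2)))
Mul(Add(Function('L')(Add(Function('C')(8), 1073)), R), Add(-412039, 4110715)) = Mul(Add(Pow(Add(-6, Pow(Add(Rational(8, 3), 1073), 2)), Rational(1, 2)), -428634603982), Add(-412039, 4110715)) = Mul(Add(Pow(Add(-6, Pow(Rational(3227, 3), 2)), Rational(1, 2)), -428634603982), 3698676) = Mul(Add(Pow(Add(-6, Rational(10413529, 9)), Rational(1, 2)), -428634603982), 3698676) = Mul(Add(Pow(Rational(10413475, 9), Rational(1, 2)), -428634603982), 3698676) = Mul(Add(Mul(Rational(5, 3), Pow(416539, Rational(1, 2))), -428634603982), 3698676) = Mul(Add(-428634603982, Mul(Rational(5, 3), Pow(416539, Rational(1, 2)))), 3698676) = Add(-1585380522517727832, Mul(6164460, Pow(416539, Rational(1, 2))))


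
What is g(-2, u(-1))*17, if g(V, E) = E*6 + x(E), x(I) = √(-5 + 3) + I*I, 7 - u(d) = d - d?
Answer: 1547 + 17*I*√2 ≈ 1547.0 + 24.042*I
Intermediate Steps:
u(d) = 7 (u(d) = 7 - (d - d) = 7 - 1*0 = 7 + 0 = 7)
x(I) = I² + I*√2 (x(I) = √(-2) + I² = I*√2 + I² = I² + I*√2)
g(V, E) = E² + 6*E + I*√2 (g(V, E) = E*6 + (E² + I*√2) = 6*E + (E² + I*√2) = E² + 6*E + I*√2)
g(-2, u(-1))*17 = (7² + 6*7 + I*√2)*17 = (49 + 42 + I*√2)*17 = (91 + I*√2)*17 = 1547 + 17*I*√2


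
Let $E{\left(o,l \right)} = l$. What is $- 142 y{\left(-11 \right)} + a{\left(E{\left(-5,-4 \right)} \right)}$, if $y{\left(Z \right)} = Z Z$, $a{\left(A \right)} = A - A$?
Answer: $-17182$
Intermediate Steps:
$a{\left(A \right)} = 0$
$y{\left(Z \right)} = Z^{2}$
$- 142 y{\left(-11 \right)} + a{\left(E{\left(-5,-4 \right)} \right)} = - 142 \left(-11\right)^{2} + 0 = \left(-142\right) 121 + 0 = -17182 + 0 = -17182$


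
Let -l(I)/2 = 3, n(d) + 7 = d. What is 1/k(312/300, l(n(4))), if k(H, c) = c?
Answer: -⅙ ≈ -0.16667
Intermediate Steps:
n(d) = -7 + d
l(I) = -6 (l(I) = -2*3 = -6)
1/k(312/300, l(n(4))) = 1/(-6) = -⅙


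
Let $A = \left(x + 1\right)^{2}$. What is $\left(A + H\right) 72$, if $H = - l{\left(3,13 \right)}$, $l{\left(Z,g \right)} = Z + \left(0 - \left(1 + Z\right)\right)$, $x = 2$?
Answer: $720$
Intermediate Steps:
$A = 9$ ($A = \left(2 + 1\right)^{2} = 3^{2} = 9$)
$l{\left(Z,g \right)} = -1$ ($l{\left(Z,g \right)} = Z + \left(0 - \left(1 + Z\right)\right) = Z - \left(1 + Z\right) = -1$)
$H = 1$ ($H = \left(-1\right) \left(-1\right) = 1$)
$\left(A + H\right) 72 = \left(9 + 1\right) 72 = 10 \cdot 72 = 720$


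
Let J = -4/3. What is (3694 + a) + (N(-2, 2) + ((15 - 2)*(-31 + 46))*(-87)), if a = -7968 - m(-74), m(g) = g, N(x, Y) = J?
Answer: -63499/3 ≈ -21166.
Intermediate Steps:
J = -4/3 (J = -4*⅓ = -4/3 ≈ -1.3333)
N(x, Y) = -4/3
a = -7894 (a = -7968 - 1*(-74) = -7968 + 74 = -7894)
(3694 + a) + (N(-2, 2) + ((15 - 2)*(-31 + 46))*(-87)) = (3694 - 7894) + (-4/3 + ((15 - 2)*(-31 + 46))*(-87)) = -4200 + (-4/3 + (13*15)*(-87)) = -4200 + (-4/3 + 195*(-87)) = -4200 + (-4/3 - 16965) = -4200 - 50899/3 = -63499/3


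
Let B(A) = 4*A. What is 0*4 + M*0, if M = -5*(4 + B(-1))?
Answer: 0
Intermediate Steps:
M = 0 (M = -5*(4 + 4*(-1)) = -5*(4 - 4) = -5*0 = 0)
0*4 + M*0 = 0*4 + 0*0 = 0 + 0 = 0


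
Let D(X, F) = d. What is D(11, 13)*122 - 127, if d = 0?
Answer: -127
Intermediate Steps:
D(X, F) = 0
D(11, 13)*122 - 127 = 0*122 - 127 = 0 - 127 = -127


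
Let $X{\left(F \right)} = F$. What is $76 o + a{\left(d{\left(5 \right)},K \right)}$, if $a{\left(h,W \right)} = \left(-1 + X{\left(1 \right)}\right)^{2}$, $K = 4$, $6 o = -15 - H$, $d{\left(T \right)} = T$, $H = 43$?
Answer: $- \frac{2204}{3} \approx -734.67$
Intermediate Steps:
$o = - \frac{29}{3}$ ($o = \frac{-15 - 43}{6} = \frac{1}{6} \left(-58\right) = - \frac{29}{3} \approx -9.6667$)
$a{\left(h,W \right)} = 0$ ($a{\left(h,W \right)} = \left(-1 + 1\right)^{2} = 0^{2} = 0$)
$76 o + a{\left(d{\left(5 \right)},K \right)} = 76 \left(- \frac{29}{3}\right) + 0 = - \frac{2204}{3} + 0 = - \frac{2204}{3}$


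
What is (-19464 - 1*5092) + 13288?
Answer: -11268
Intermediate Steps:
(-19464 - 1*5092) + 13288 = (-19464 - 5092) + 13288 = -24556 + 13288 = -11268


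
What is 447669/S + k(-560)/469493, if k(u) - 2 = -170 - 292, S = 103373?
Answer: 210129910237/48532899889 ≈ 4.3296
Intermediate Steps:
k(u) = -460 (k(u) = 2 + (-170 - 292) = 2 - 462 = -460)
447669/S + k(-560)/469493 = 447669/103373 - 460/469493 = 210129910237/48532899889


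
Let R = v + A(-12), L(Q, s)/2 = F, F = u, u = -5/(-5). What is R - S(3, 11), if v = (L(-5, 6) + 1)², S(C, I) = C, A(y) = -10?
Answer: -4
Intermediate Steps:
u = 1 (u = -5*(-⅕) = 1)
F = 1
L(Q, s) = 2 (L(Q, s) = 2*1 = 2)
v = 9 (v = (2 + 1)² = 3² = 9)
R = -1 (R = 9 - 10 = -1)
R - S(3, 11) = -1 - 1*3 = -1 - 3 = -4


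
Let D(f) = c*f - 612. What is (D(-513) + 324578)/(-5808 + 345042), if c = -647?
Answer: 15997/8274 ≈ 1.9334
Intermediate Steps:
D(f) = -612 - 647*f (D(f) = -647*f - 612 = -612 - 647*f)
(D(-513) + 324578)/(-5808 + 345042) = ((-612 - 647*(-513)) + 324578)/(-5808 + 345042) = ((-612 + 331911) + 324578)/339234 = (331299 + 324578)*(1/339234) = 655877*(1/339234) = 15997/8274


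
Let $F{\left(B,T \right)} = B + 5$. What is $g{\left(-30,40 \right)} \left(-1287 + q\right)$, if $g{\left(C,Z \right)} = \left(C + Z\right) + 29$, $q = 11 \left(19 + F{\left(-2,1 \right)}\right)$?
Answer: $-40755$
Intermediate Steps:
$F{\left(B,T \right)} = 5 + B$
$q = 242$ ($q = 11 \left(19 + \left(5 - 2\right)\right) = 11 \left(19 + 3\right) = 11 \cdot 22 = 242$)
$g{\left(C,Z \right)} = 29 + C + Z$
$g{\left(-30,40 \right)} \left(-1287 + q\right) = \left(29 - 30 + 40\right) \left(-1287 + 242\right) = 39 \left(-1045\right) = -40755$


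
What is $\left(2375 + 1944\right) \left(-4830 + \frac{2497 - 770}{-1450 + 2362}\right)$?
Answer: $- \frac{19017563327}{912} \approx -2.0853 \cdot 10^{7}$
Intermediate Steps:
$\left(2375 + 1944\right) \left(-4830 + \frac{2497 - 770}{-1450 + 2362}\right) = 4319 \left(-4830 + \frac{1727}{912}\right) = 4319 \left(- \frac{4403233}{912}\right) = - \frac{19017563327}{912}$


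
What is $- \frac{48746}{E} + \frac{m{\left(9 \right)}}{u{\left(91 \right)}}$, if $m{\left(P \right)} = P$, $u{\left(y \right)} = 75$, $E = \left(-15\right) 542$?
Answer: $\frac{124304}{20325} \approx 6.1158$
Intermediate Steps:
$E = -8130$
$- \frac{48746}{E} + \frac{m{\left(9 \right)}}{u{\left(91 \right)}} = - \frac{48746}{-8130} + \frac{9}{75} = \left(-48746\right) \left(- \frac{1}{8130}\right) + 9 \cdot \frac{1}{75} = \frac{24373}{4065} + \frac{3}{25} = \frac{124304}{20325}$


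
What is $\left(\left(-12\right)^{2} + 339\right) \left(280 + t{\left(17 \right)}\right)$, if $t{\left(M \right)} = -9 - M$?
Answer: $122682$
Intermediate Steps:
$\left(\left(-12\right)^{2} + 339\right) \left(280 + t{\left(17 \right)}\right) = \left(\left(-12\right)^{2} + 339\right) \left(280 - 26\right) = \left(144 + 339\right) \left(280 - 26\right) = 483 \left(280 - 26\right) = 483 \cdot 254 = 122682$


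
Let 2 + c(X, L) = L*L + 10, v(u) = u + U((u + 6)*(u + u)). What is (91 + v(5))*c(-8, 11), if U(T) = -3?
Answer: 11997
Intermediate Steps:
v(u) = -3 + u (v(u) = u - 3 = -3 + u)
c(X, L) = 8 + L² (c(X, L) = -2 + (L*L + 10) = -2 + (L² + 10) = -2 + (10 + L²) = 8 + L²)
(91 + v(5))*c(-8, 11) = (91 + (-3 + 5))*(8 + 11²) = (91 + 2)*(8 + 121) = 93*129 = 11997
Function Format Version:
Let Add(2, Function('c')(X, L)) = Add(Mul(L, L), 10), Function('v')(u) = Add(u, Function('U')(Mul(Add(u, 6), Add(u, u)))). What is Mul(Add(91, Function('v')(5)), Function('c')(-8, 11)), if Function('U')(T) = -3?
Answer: 11997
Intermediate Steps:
Function('v')(u) = Add(-3, u) (Function('v')(u) = Add(u, -3) = Add(-3, u))
Function('c')(X, L) = Add(8, Pow(L, 2)) (Function('c')(X, L) = Add(-2, Add(Mul(L, L), 10)) = Add(-2, Add(Pow(L, 2), 10)) = Add(-2, Add(10, Pow(L, 2))) = Add(8, Pow(L, 2)))
Mul(Add(91, Function('v')(5)), Function('c')(-8, 11)) = Mul(Add(91, Add(-3, 5)), Add(8, Pow(11, 2))) = Mul(Add(91, 2), Add(8, 121)) = Mul(93, 129) = 11997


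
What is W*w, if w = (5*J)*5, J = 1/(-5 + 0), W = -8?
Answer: 40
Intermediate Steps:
J = -⅕ (J = 1/(-5) = -⅕ ≈ -0.20000)
w = -5 (w = (5*(-⅕))*5 = -1*5 = -5)
W*w = -8*(-5) = 40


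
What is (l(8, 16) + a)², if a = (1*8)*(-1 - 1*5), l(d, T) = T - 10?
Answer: 1764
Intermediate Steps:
l(d, T) = -10 + T
a = -48 (a = 8*(-1 - 5) = 8*(-6) = -48)
(l(8, 16) + a)² = ((-10 + 16) - 48)² = (6 - 48)² = (-42)² = 1764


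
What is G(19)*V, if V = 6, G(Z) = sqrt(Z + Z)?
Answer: 6*sqrt(38) ≈ 36.987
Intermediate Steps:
G(Z) = sqrt(2)*sqrt(Z) (G(Z) = sqrt(2*Z) = sqrt(2)*sqrt(Z))
G(19)*V = (sqrt(2)*sqrt(19))*6 = sqrt(38)*6 = 6*sqrt(38)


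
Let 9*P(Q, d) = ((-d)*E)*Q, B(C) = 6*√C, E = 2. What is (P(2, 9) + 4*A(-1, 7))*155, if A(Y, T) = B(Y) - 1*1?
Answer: -1240 + 3720*I ≈ -1240.0 + 3720.0*I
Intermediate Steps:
A(Y, T) = -1 + 6*√Y (A(Y, T) = 6*√Y - 1*1 = 6*√Y - 1 = -1 + 6*√Y)
P(Q, d) = -2*Q*d/9 (P(Q, d) = ((-d*2)*Q)/9 = ((-2*d)*Q)/9 = (-2*Q*d)/9 = -2*Q*d/9)
(P(2, 9) + 4*A(-1, 7))*155 = (-2/9*2*9 + 4*(-1 + 6*√(-1)))*155 = (-4 + 4*(-1 + 6*I))*155 = (-4 + (-4 + 24*I))*155 = (-8 + 24*I)*155 = -1240 + 3720*I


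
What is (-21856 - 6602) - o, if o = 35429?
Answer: -63887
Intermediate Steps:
(-21856 - 6602) - o = (-21856 - 6602) - 1*35429 = -28458 - 35429 = -63887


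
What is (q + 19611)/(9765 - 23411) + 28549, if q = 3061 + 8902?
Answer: 194774040/6823 ≈ 28547.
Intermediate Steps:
q = 11963
(q + 19611)/(9765 - 23411) + 28549 = (11963 + 19611)/(9765 - 23411) + 28549 = 31574/(-13646) + 28549 = 31574*(-1/13646) + 28549 = -15787/6823 + 28549 = 194774040/6823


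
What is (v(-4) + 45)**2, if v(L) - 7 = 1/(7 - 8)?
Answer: 2601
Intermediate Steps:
v(L) = 6 (v(L) = 7 + 1/(7 - 8) = 7 + 1/(-1) = 7 - 1 = 6)
(v(-4) + 45)**2 = (6 + 45)**2 = 51**2 = 2601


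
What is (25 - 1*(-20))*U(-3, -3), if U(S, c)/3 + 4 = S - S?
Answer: -540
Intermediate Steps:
U(S, c) = -12 (U(S, c) = -12 + 3*(S - S) = -12 + 3*0 = -12 + 0 = -12)
(25 - 1*(-20))*U(-3, -3) = (25 - 1*(-20))*(-12) = (25 + 20)*(-12) = 45*(-12) = -540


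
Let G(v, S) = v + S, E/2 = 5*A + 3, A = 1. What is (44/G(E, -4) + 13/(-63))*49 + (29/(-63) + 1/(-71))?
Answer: 252100/1491 ≈ 169.08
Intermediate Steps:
E = 16 (E = 2*(5*1 + 3) = 2*(5 + 3) = 2*8 = 16)
G(v, S) = S + v
(44/G(E, -4) + 13/(-63))*49 + (29/(-63) + 1/(-71)) = (44/(-4 + 16) + 13/(-63))*49 + (29/(-63) + 1/(-71)) = (44/12 + 13*(-1/63))*49 + (29*(-1/63) + 1*(-1/71)) = (44*(1/12) - 13/63)*49 + (-29/63 - 1/71) = (11/3 - 13/63)*49 - 2122/4473 = (218/63)*49 - 2122/4473 = 1526/9 - 2122/4473 = 252100/1491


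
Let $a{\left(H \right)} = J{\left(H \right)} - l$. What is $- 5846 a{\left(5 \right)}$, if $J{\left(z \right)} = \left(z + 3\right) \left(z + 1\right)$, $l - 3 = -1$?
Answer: $-268916$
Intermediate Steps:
$l = 2$ ($l = 3 - 1 = 2$)
$J{\left(z \right)} = \left(1 + z\right) \left(3 + z\right)$ ($J{\left(z \right)} = \left(3 + z\right) \left(1 + z\right) = \left(1 + z\right) \left(3 + z\right)$)
$a{\left(H \right)} = 1 + H^{2} + 4 H$ ($a{\left(H \right)} = \left(3 + H^{2} + 4 H\right) - 2 = 1 + H^{2} + 4 H$)
$- 5846 a{\left(5 \right)} = - 5846 \left(1 + 5^{2} + 4 \cdot 5\right) = - 5846 \left(1 + 25 + 20\right) = \left(-5846\right) 46 = -268916$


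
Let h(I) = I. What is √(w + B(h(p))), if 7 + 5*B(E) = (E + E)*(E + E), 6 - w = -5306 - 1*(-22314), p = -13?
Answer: I*√421705/5 ≈ 129.88*I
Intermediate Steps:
w = -17002 (w = 6 - (-5306 - 1*(-22314)) = 6 - (-5306 + 22314) = 6 - 1*17008 = 6 - 17008 = -17002)
B(E) = -7/5 + 4*E²/5 (B(E) = -7/5 + ((E + E)*(E + E))/5 = -7/5 + ((2*E)*(2*E))/5 = -7/5 + (4*E²)/5 = -7/5 + 4*E²/5)
√(w + B(h(p))) = √(-17002 + (-7/5 + (⅘)*(-13)²)) = √(-17002 + (-7/5 + (⅘)*169)) = √(-17002 + (-7/5 + 676/5)) = √(-17002 + 669/5) = √(-84341/5) = I*√421705/5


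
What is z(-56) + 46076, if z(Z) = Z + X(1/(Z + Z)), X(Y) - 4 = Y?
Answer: 5154687/112 ≈ 46024.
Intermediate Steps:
X(Y) = 4 + Y
z(Z) = 4 + Z + 1/(2*Z) (z(Z) = Z + (4 + 1/(Z + Z)) = Z + (4 + 1/(2*Z)) = 4 + Z + 1/(2*Z))
z(-56) + 46076 = (4 - 56 + (½)/(-56)) + 46076 = (4 - 56 + (½)*(-1/56)) + 46076 = (4 - 56 - 1/112) + 46076 = -5825/112 + 46076 = 5154687/112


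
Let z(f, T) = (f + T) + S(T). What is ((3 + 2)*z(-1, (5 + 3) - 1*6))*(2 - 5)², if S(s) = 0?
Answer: 45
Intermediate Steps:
z(f, T) = T + f (z(f, T) = (f + T) + 0 = (T + f) + 0 = T + f)
((3 + 2)*z(-1, (5 + 3) - 1*6))*(2 - 5)² = ((3 + 2)*(((5 + 3) - 1*6) - 1))*(2 - 5)² = (5*((8 - 6) - 1))*(-3)² = (5*(2 - 1))*9 = (5*1)*9 = 5*9 = 45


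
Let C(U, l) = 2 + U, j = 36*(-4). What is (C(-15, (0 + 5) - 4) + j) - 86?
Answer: -243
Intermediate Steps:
j = -144
(C(-15, (0 + 5) - 4) + j) - 86 = ((2 - 15) - 144) - 86 = (-13 - 144) - 86 = -157 - 86 = -243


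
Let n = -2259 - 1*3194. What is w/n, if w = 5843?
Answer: -5843/5453 ≈ -1.0715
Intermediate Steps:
n = -5453 (n = -2259 - 3194 = -5453)
w/n = 5843/(-5453) = 5843*(-1/5453) = -5843/5453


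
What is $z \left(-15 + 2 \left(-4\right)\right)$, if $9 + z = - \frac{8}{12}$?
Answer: $\frac{667}{3} \approx 222.33$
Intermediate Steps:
$z = - \frac{29}{3}$ ($z = -9 - \frac{8}{12} = -9 - \frac{2}{3} = - \frac{29}{3} \approx -9.6667$)
$z \left(-15 + 2 \left(-4\right)\right) = - \frac{29 \left(-15 + 2 \left(-4\right)\right)}{3} = - \frac{29 \left(-15 - 8\right)}{3} = \left(- \frac{29}{3}\right) \left(-23\right) = \frac{667}{3}$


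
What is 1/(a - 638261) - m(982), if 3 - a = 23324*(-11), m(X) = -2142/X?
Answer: 408793783/187411754 ≈ 2.1813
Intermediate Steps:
a = 256567 (a = 3 - 23324*(-11) = 3 - 1*(-256564) = 3 + 256564 = 256567)
1/(a - 638261) - m(982) = 1/(256567 - 638261) - (-2142)/982 = 1/(-381694) - (-2142)/982 = -1/381694 - 1*(-1071/491) = -1/381694 + 1071/491 = 408793783/187411754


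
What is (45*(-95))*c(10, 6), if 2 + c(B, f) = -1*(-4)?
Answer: -8550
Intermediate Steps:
c(B, f) = 2 (c(B, f) = -2 - 1*(-4) = -2 + 4 = 2)
(45*(-95))*c(10, 6) = (45*(-95))*2 = -4275*2 = -8550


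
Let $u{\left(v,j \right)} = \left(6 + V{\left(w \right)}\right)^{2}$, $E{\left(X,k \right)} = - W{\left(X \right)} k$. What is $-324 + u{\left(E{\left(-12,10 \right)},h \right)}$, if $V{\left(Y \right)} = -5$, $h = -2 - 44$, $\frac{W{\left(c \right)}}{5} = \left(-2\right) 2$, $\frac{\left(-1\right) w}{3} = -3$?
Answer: $-323$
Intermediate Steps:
$w = 9$ ($w = \left(-3\right) \left(-3\right) = 9$)
$W{\left(c \right)} = -20$ ($W{\left(c \right)} = 5 \left(\left(-2\right) 2\right) = 5 \left(-4\right) = -20$)
$E{\left(X,k \right)} = 20 k$ ($E{\left(X,k \right)} = \left(-1\right) \left(-20\right) k = 20 k$)
$h = -46$
$u{\left(v,j \right)} = 1$ ($u{\left(v,j \right)} = \left(6 - 5\right)^{2} = 1^{2} = 1$)
$-324 + u{\left(E{\left(-12,10 \right)},h \right)} = -324 + 1 = -323$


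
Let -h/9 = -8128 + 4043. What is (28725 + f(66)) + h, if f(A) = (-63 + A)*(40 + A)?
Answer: 65808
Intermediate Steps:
h = 36765 (h = -9*(-8128 + 4043) = -9*(-4085) = 36765)
(28725 + f(66)) + h = (28725 + (-2520 + 66**2 - 23*66)) + 36765 = (28725 + (-2520 + 4356 - 1518)) + 36765 = (28725 + 318) + 36765 = 29043 + 36765 = 65808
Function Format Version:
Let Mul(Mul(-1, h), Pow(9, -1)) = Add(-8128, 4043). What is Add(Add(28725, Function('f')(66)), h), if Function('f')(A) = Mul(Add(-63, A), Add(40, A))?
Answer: 65808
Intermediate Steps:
h = 36765 (h = Mul(-9, Add(-8128, 4043)) = Mul(-9, -4085) = 36765)
Add(Add(28725, Function('f')(66)), h) = Add(Add(28725, Add(-2520, Pow(66, 2), Mul(-23, 66))), 36765) = Add(Add(28725, Add(-2520, 4356, -1518)), 36765) = Add(Add(28725, 318), 36765) = Add(29043, 36765) = 65808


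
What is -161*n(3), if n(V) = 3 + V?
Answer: -966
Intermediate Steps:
-161*n(3) = -161*(3 + 3) = -161*6 = -966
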